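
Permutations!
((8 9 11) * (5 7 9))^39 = (5 8 11 9 7)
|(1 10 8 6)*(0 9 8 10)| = 5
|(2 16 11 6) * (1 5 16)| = 6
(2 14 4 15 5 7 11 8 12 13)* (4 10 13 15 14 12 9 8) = (2 12 15 5 7 11 4 14 10 13)(8 9) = [0, 1, 12, 3, 14, 7, 6, 11, 9, 8, 13, 4, 15, 2, 10, 5]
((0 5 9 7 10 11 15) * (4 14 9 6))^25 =((0 5 6 4 14 9 7 10 11 15))^25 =(0 9)(4 11)(5 7)(6 10)(14 15)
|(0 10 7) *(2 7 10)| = |(10)(0 2 7)| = 3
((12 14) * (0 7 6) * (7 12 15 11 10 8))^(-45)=(15)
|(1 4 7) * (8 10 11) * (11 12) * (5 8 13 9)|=21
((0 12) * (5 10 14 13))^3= (0 12)(5 13 14 10)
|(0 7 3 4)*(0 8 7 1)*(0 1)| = 4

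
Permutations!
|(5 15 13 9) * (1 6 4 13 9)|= |(1 6 4 13)(5 15 9)|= 12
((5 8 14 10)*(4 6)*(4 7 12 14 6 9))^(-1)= ((4 9)(5 8 6 7 12 14 10))^(-1)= (4 9)(5 10 14 12 7 6 8)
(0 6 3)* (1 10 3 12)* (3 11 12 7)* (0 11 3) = [6, 10, 2, 11, 4, 5, 7, 0, 8, 9, 3, 12, 1] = (0 6 7)(1 10 3 11 12)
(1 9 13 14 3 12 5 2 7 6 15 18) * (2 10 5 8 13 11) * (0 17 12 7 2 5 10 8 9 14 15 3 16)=(0 17 12 9 11 5 8 13 15 18 1 14 16)(3 7 6)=[17, 14, 2, 7, 4, 8, 3, 6, 13, 11, 10, 5, 9, 15, 16, 18, 0, 12, 1]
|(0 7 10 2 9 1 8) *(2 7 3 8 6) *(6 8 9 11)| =30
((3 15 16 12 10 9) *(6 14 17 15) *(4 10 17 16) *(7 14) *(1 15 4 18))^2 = (1 18 15)(3 7 16 17 10)(4 9 6 14 12)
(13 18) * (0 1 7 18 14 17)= (0 1 7 18 13 14 17)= [1, 7, 2, 3, 4, 5, 6, 18, 8, 9, 10, 11, 12, 14, 17, 15, 16, 0, 13]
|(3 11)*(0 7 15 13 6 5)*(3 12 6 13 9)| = 9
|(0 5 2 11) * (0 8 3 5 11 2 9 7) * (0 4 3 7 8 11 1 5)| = 8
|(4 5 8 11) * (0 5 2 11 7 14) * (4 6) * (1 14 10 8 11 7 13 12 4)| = |(0 5 11 6 1 14)(2 7 10 8 13 12 4)| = 42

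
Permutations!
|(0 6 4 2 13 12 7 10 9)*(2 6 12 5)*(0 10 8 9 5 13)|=8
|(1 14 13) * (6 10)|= |(1 14 13)(6 10)|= 6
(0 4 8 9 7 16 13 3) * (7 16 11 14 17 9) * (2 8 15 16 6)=(0 4 15 16 13 3)(2 8 7 11 14 17 9 6)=[4, 1, 8, 0, 15, 5, 2, 11, 7, 6, 10, 14, 12, 3, 17, 16, 13, 9]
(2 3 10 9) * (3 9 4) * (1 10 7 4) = (1 10)(2 9)(3 7 4) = [0, 10, 9, 7, 3, 5, 6, 4, 8, 2, 1]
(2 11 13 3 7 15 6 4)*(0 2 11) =(0 2)(3 7 15 6 4 11 13) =[2, 1, 0, 7, 11, 5, 4, 15, 8, 9, 10, 13, 12, 3, 14, 6]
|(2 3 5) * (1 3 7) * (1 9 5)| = |(1 3)(2 7 9 5)| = 4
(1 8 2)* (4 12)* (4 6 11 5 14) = (1 8 2)(4 12 6 11 5 14) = [0, 8, 1, 3, 12, 14, 11, 7, 2, 9, 10, 5, 6, 13, 4]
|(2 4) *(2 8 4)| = 2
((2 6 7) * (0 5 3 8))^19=((0 5 3 8)(2 6 7))^19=(0 8 3 5)(2 6 7)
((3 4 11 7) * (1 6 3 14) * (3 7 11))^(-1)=((1 6 7 14)(3 4))^(-1)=(1 14 7 6)(3 4)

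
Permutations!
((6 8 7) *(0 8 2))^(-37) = (0 6 8 2 7)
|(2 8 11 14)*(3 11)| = 5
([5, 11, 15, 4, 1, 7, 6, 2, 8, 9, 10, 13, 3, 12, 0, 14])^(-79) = (0 14 15 2 7 5)(1 4 3 12 13 11)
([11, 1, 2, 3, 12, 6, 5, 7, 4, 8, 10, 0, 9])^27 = (0 11)(4 8 9 12)(5 6)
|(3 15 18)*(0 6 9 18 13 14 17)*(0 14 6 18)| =14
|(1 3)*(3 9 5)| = |(1 9 5 3)| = 4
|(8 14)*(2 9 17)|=6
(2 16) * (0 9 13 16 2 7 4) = (0 9 13 16 7 4) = [9, 1, 2, 3, 0, 5, 6, 4, 8, 13, 10, 11, 12, 16, 14, 15, 7]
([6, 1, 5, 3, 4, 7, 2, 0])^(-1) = [7, 1, 6, 3, 4, 2, 0, 5]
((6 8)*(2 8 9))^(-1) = (2 9 6 8)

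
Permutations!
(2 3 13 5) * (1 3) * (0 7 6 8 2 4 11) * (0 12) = (0 7 6 8 2 1 3 13 5 4 11 12) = [7, 3, 1, 13, 11, 4, 8, 6, 2, 9, 10, 12, 0, 5]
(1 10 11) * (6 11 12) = (1 10 12 6 11) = [0, 10, 2, 3, 4, 5, 11, 7, 8, 9, 12, 1, 6]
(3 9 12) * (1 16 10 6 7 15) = (1 16 10 6 7 15)(3 9 12) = [0, 16, 2, 9, 4, 5, 7, 15, 8, 12, 6, 11, 3, 13, 14, 1, 10]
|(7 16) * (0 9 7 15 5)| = 6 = |(0 9 7 16 15 5)|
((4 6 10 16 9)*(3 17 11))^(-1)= (3 11 17)(4 9 16 10 6)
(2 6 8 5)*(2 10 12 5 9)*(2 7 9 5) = [0, 1, 6, 3, 4, 10, 8, 9, 5, 7, 12, 11, 2] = (2 6 8 5 10 12)(7 9)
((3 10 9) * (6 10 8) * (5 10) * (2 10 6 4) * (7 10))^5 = (2 8 9 7 4 3 10)(5 6)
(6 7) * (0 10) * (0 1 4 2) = (0 10 1 4 2)(6 7) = [10, 4, 0, 3, 2, 5, 7, 6, 8, 9, 1]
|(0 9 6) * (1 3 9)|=|(0 1 3 9 6)|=5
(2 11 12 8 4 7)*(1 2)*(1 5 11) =(1 2)(4 7 5 11 12 8) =[0, 2, 1, 3, 7, 11, 6, 5, 4, 9, 10, 12, 8]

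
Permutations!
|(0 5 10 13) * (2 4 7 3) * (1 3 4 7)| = 20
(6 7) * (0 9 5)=(0 9 5)(6 7)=[9, 1, 2, 3, 4, 0, 7, 6, 8, 5]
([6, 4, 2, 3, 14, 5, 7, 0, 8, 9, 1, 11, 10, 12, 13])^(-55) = (0 7 6)(1 10 12 13 14 4)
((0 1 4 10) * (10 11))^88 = (0 11 1 10 4)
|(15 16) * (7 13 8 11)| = 4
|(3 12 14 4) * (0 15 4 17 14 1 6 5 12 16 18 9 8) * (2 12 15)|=|(0 2 12 1 6 5 15 4 3 16 18 9 8)(14 17)|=26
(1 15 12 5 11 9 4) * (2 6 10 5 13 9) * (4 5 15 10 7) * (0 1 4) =[1, 10, 6, 3, 4, 11, 7, 0, 8, 5, 15, 2, 13, 9, 14, 12] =(0 1 10 15 12 13 9 5 11 2 6 7)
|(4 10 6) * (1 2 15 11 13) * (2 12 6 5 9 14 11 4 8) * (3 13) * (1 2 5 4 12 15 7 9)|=|(1 15 12 6 8 5)(2 7 9 14 11 3 13)(4 10)|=42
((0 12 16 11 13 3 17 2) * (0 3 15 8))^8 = ((0 12 16 11 13 15 8)(2 3 17))^8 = (0 12 16 11 13 15 8)(2 17 3)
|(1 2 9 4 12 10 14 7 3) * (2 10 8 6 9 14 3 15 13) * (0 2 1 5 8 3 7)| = 105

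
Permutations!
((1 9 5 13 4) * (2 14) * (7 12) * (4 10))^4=(14)(1 10 5)(4 13 9)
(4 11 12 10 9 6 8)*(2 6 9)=(2 6 8 4 11 12 10)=[0, 1, 6, 3, 11, 5, 8, 7, 4, 9, 2, 12, 10]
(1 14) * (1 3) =(1 14 3) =[0, 14, 2, 1, 4, 5, 6, 7, 8, 9, 10, 11, 12, 13, 3]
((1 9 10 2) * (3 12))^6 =(12)(1 10)(2 9)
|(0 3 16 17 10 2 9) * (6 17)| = 8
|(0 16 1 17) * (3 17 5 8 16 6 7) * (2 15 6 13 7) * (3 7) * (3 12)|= 60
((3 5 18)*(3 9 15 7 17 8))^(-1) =((3 5 18 9 15 7 17 8))^(-1) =(3 8 17 7 15 9 18 5)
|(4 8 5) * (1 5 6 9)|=6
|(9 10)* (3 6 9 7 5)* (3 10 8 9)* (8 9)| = 6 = |(3 6)(5 10 7)|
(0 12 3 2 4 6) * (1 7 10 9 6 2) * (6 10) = (0 12 3 1 7 6)(2 4)(9 10) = [12, 7, 4, 1, 2, 5, 0, 6, 8, 10, 9, 11, 3]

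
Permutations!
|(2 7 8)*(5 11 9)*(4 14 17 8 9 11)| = |(2 7 9 5 4 14 17 8)| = 8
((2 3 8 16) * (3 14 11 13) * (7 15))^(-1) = ((2 14 11 13 3 8 16)(7 15))^(-1) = (2 16 8 3 13 11 14)(7 15)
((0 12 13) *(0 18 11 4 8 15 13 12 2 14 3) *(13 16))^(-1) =(0 3 14 2)(4 11 18 13 16 15 8)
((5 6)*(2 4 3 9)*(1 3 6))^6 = ((1 3 9 2 4 6 5))^6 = (1 5 6 4 2 9 3)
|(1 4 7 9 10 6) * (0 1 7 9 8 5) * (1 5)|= 14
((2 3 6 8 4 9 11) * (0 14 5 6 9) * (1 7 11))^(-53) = ((0 14 5 6 8 4)(1 7 11 2 3 9))^(-53) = (0 14 5 6 8 4)(1 7 11 2 3 9)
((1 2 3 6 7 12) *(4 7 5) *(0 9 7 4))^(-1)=((0 9 7 12 1 2 3 6 5))^(-1)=(0 5 6 3 2 1 12 7 9)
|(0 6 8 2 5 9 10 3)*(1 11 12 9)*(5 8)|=|(0 6 5 1 11 12 9 10 3)(2 8)|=18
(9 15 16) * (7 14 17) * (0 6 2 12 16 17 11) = (0 6 2 12 16 9 15 17 7 14 11) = [6, 1, 12, 3, 4, 5, 2, 14, 8, 15, 10, 0, 16, 13, 11, 17, 9, 7]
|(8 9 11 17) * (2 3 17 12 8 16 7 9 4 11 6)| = 28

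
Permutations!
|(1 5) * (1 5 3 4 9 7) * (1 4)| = 6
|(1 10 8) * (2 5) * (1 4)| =|(1 10 8 4)(2 5)| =4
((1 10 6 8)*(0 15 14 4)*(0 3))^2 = (0 14 3 15 4)(1 6)(8 10)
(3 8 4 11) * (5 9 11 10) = (3 8 4 10 5 9 11) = [0, 1, 2, 8, 10, 9, 6, 7, 4, 11, 5, 3]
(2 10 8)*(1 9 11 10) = (1 9 11 10 8 2) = [0, 9, 1, 3, 4, 5, 6, 7, 2, 11, 8, 10]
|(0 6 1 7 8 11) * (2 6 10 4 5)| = 10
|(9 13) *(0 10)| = |(0 10)(9 13)| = 2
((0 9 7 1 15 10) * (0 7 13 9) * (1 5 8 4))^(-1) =(1 4 8 5 7 10 15)(9 13)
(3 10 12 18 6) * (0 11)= (0 11)(3 10 12 18 6)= [11, 1, 2, 10, 4, 5, 3, 7, 8, 9, 12, 0, 18, 13, 14, 15, 16, 17, 6]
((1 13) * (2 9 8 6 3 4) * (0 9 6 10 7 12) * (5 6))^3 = (0 10)(1 13)(2 3 5 4 6)(7 9)(8 12)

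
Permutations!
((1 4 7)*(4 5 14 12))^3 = (1 12)(4 5)(7 14)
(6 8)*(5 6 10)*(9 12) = (5 6 8 10)(9 12) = [0, 1, 2, 3, 4, 6, 8, 7, 10, 12, 5, 11, 9]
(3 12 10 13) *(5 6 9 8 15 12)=(3 5 6 9 8 15 12 10 13)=[0, 1, 2, 5, 4, 6, 9, 7, 15, 8, 13, 11, 10, 3, 14, 12]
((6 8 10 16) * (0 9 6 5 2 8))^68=(0 6 9)(2 16 8 5 10)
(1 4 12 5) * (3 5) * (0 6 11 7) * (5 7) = [6, 4, 2, 7, 12, 1, 11, 0, 8, 9, 10, 5, 3] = (0 6 11 5 1 4 12 3 7)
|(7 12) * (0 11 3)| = |(0 11 3)(7 12)| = 6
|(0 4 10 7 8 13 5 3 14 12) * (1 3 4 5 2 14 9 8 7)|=|(0 5 4 10 1 3 9 8 13 2 14 12)|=12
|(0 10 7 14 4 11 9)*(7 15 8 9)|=20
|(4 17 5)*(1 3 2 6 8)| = 15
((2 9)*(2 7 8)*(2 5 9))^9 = (5 9 7 8)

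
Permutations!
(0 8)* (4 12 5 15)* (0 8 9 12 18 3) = [9, 1, 2, 0, 18, 15, 6, 7, 8, 12, 10, 11, 5, 13, 14, 4, 16, 17, 3] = (0 9 12 5 15 4 18 3)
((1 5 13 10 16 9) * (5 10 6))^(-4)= (16)(5 6 13)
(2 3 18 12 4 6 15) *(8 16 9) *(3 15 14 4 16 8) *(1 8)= (1 8)(2 15)(3 18 12 16 9)(4 6 14)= [0, 8, 15, 18, 6, 5, 14, 7, 1, 3, 10, 11, 16, 13, 4, 2, 9, 17, 12]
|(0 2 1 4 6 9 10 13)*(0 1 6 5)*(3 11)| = 18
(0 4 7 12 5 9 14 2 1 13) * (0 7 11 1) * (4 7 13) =(0 7 12 5 9 14 2)(1 4 11) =[7, 4, 0, 3, 11, 9, 6, 12, 8, 14, 10, 1, 5, 13, 2]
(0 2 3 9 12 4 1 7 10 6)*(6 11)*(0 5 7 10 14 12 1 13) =[2, 10, 3, 9, 13, 7, 5, 14, 8, 1, 11, 6, 4, 0, 12] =(0 2 3 9 1 10 11 6 5 7 14 12 4 13)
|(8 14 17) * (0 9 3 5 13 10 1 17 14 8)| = |(0 9 3 5 13 10 1 17)| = 8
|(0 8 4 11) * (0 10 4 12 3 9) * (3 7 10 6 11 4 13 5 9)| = |(0 8 12 7 10 13 5 9)(6 11)| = 8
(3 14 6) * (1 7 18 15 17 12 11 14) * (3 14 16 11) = (1 7 18 15 17 12 3)(6 14)(11 16) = [0, 7, 2, 1, 4, 5, 14, 18, 8, 9, 10, 16, 3, 13, 6, 17, 11, 12, 15]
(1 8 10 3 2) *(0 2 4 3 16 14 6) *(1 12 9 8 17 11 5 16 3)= [2, 17, 12, 4, 1, 16, 0, 7, 10, 8, 3, 5, 9, 13, 6, 15, 14, 11]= (0 2 12 9 8 10 3 4 1 17 11 5 16 14 6)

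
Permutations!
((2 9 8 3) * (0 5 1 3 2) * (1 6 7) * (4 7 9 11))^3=((0 5 6 9 8 2 11 4 7 1 3))^3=(0 9 11 1 5 8 4 3 6 2 7)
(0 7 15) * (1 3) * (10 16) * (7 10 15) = (0 10 16 15)(1 3) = [10, 3, 2, 1, 4, 5, 6, 7, 8, 9, 16, 11, 12, 13, 14, 0, 15]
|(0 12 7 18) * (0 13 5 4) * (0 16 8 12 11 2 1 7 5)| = |(0 11 2 1 7 18 13)(4 16 8 12 5)| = 35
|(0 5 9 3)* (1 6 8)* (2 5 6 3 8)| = 8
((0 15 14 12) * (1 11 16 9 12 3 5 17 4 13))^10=((0 15 14 3 5 17 4 13 1 11 16 9 12))^10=(0 16 13 5 15 9 1 17 14 12 11 4 3)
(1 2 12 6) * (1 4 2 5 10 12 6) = (1 5 10 12)(2 6 4) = [0, 5, 6, 3, 2, 10, 4, 7, 8, 9, 12, 11, 1]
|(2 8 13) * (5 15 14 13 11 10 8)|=15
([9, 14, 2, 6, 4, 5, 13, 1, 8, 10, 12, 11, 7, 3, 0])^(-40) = (0 10 7 14 9 12 1)(3 13 6)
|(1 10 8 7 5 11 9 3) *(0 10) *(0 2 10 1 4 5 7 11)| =10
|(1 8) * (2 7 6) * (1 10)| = 3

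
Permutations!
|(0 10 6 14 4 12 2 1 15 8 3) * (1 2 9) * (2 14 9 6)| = |(0 10 2 14 4 12 6 9 1 15 8 3)| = 12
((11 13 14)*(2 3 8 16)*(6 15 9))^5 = ((2 3 8 16)(6 15 9)(11 13 14))^5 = (2 3 8 16)(6 9 15)(11 14 13)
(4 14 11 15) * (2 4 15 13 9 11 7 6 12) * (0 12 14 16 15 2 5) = (0 12 5)(2 4 16 15)(6 14 7)(9 11 13) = [12, 1, 4, 3, 16, 0, 14, 6, 8, 11, 10, 13, 5, 9, 7, 2, 15]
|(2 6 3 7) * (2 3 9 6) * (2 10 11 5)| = 4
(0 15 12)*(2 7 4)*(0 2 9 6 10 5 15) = (2 7 4 9 6 10 5 15 12) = [0, 1, 7, 3, 9, 15, 10, 4, 8, 6, 5, 11, 2, 13, 14, 12]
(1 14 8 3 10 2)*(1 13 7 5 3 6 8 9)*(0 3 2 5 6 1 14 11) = (0 3 10 5 2 13 7 6 8 1 11)(9 14) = [3, 11, 13, 10, 4, 2, 8, 6, 1, 14, 5, 0, 12, 7, 9]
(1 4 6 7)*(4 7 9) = (1 7)(4 6 9) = [0, 7, 2, 3, 6, 5, 9, 1, 8, 4]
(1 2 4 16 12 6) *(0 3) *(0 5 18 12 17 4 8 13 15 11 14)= (0 3 5 18 12 6 1 2 8 13 15 11 14)(4 16 17)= [3, 2, 8, 5, 16, 18, 1, 7, 13, 9, 10, 14, 6, 15, 0, 11, 17, 4, 12]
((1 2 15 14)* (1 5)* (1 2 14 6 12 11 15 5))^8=((1 14)(2 5)(6 12 11 15))^8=(15)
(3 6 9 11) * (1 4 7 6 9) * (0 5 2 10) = (0 5 2 10)(1 4 7 6)(3 9 11) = [5, 4, 10, 9, 7, 2, 1, 6, 8, 11, 0, 3]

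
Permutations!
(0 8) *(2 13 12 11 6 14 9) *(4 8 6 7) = (0 6 14 9 2 13 12 11 7 4 8) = [6, 1, 13, 3, 8, 5, 14, 4, 0, 2, 10, 7, 11, 12, 9]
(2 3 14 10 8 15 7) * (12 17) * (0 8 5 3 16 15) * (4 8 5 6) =(0 5 3 14 10 6 4 8)(2 16 15 7)(12 17) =[5, 1, 16, 14, 8, 3, 4, 2, 0, 9, 6, 11, 17, 13, 10, 7, 15, 12]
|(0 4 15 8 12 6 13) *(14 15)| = 8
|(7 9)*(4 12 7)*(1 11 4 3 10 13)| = |(1 11 4 12 7 9 3 10 13)| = 9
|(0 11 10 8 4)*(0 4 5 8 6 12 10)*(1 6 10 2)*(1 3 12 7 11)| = 30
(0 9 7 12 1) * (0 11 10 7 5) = (0 9 5)(1 11 10 7 12) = [9, 11, 2, 3, 4, 0, 6, 12, 8, 5, 7, 10, 1]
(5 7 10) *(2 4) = [0, 1, 4, 3, 2, 7, 6, 10, 8, 9, 5] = (2 4)(5 7 10)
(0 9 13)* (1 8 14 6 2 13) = (0 9 1 8 14 6 2 13) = [9, 8, 13, 3, 4, 5, 2, 7, 14, 1, 10, 11, 12, 0, 6]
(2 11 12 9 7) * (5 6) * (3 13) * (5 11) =(2 5 6 11 12 9 7)(3 13) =[0, 1, 5, 13, 4, 6, 11, 2, 8, 7, 10, 12, 9, 3]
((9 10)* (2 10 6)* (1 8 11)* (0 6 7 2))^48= (11)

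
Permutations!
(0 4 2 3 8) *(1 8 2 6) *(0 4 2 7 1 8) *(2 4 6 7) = (0 4 7 1)(2 3)(6 8) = [4, 0, 3, 2, 7, 5, 8, 1, 6]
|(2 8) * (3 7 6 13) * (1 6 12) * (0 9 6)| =|(0 9 6 13 3 7 12 1)(2 8)| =8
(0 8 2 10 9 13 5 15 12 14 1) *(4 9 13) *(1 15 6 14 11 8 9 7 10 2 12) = (0 9 4 7 10 13 5 6 14 15 1)(8 12 11) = [9, 0, 2, 3, 7, 6, 14, 10, 12, 4, 13, 8, 11, 5, 15, 1]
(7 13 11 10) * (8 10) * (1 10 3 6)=(1 10 7 13 11 8 3 6)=[0, 10, 2, 6, 4, 5, 1, 13, 3, 9, 7, 8, 12, 11]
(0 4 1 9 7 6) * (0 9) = (0 4 1)(6 9 7) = [4, 0, 2, 3, 1, 5, 9, 6, 8, 7]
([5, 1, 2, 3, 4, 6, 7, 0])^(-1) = (0 7 6 5)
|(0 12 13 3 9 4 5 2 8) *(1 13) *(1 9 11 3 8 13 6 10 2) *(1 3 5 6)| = |(0 12 9 4 6 10 2 13 8)(3 11 5)| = 9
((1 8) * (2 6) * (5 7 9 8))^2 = ((1 5 7 9 8)(2 6))^2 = (1 7 8 5 9)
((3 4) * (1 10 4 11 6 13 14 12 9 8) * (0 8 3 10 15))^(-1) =(0 15 1 8)(3 9 12 14 13 6 11)(4 10)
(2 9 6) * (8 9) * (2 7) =(2 8 9 6 7) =[0, 1, 8, 3, 4, 5, 7, 2, 9, 6]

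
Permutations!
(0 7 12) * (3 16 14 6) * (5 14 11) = (0 7 12)(3 16 11 5 14 6) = [7, 1, 2, 16, 4, 14, 3, 12, 8, 9, 10, 5, 0, 13, 6, 15, 11]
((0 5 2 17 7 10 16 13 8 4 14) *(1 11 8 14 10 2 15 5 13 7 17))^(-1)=(17)(0 14 13)(1 2 7 16 10 4 8 11)(5 15)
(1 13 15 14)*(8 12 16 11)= (1 13 15 14)(8 12 16 11)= [0, 13, 2, 3, 4, 5, 6, 7, 12, 9, 10, 8, 16, 15, 1, 14, 11]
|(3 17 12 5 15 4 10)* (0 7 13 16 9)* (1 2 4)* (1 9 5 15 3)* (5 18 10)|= |(0 7 13 16 18 10 1 2 4 5 3 17 12 15 9)|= 15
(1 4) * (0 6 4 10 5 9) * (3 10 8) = (0 6 4 1 8 3 10 5 9) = [6, 8, 2, 10, 1, 9, 4, 7, 3, 0, 5]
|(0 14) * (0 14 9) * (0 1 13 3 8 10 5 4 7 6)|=|(14)(0 9 1 13 3 8 10 5 4 7 6)|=11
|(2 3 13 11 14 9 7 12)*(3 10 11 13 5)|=14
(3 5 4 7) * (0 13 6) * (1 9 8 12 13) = (0 1 9 8 12 13 6)(3 5 4 7) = [1, 9, 2, 5, 7, 4, 0, 3, 12, 8, 10, 11, 13, 6]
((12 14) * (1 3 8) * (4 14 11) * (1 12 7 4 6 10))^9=(14)(1 8 11 10 3 12 6)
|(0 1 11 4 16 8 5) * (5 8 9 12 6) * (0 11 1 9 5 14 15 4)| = 10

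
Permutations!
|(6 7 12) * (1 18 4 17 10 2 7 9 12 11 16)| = 9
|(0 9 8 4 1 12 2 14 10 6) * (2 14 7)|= 18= |(0 9 8 4 1 12 14 10 6)(2 7)|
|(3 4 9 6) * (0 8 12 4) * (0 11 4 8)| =|(3 11 4 9 6)(8 12)| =10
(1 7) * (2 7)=(1 2 7)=[0, 2, 7, 3, 4, 5, 6, 1]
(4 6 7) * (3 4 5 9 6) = (3 4)(5 9 6 7) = [0, 1, 2, 4, 3, 9, 7, 5, 8, 6]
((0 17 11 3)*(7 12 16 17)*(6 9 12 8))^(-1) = (0 3 11 17 16 12 9 6 8 7)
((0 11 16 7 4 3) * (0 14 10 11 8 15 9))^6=(0 15)(3 4 7 16 11 10 14)(8 9)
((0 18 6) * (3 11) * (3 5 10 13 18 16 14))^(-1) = (0 6 18 13 10 5 11 3 14 16)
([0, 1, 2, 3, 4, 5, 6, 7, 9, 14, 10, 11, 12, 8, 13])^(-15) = (8 9 14 13)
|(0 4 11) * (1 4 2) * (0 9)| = 6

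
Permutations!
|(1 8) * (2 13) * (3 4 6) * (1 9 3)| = 6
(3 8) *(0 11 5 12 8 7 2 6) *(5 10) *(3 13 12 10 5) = [11, 1, 6, 7, 4, 10, 0, 2, 13, 9, 3, 5, 8, 12] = (0 11 5 10 3 7 2 6)(8 13 12)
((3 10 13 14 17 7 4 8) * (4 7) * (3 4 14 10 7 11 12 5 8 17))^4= ((3 7 11 12 5 8 4 17 14)(10 13))^4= (3 5 14 12 17 11 4 7 8)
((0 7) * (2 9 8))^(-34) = ((0 7)(2 9 8))^(-34) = (2 8 9)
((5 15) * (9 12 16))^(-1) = (5 15)(9 16 12)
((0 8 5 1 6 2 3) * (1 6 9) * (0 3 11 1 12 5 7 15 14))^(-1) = (0 14 15 7 8)(1 11 2 6 5 12 9)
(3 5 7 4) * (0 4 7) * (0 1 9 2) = (0 4 3 5 1 9 2) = [4, 9, 0, 5, 3, 1, 6, 7, 8, 2]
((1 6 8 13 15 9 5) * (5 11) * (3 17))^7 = (1 5 11 9 15 13 8 6)(3 17)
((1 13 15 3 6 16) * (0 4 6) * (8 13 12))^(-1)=(0 3 15 13 8 12 1 16 6 4)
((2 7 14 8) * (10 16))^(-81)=((2 7 14 8)(10 16))^(-81)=(2 8 14 7)(10 16)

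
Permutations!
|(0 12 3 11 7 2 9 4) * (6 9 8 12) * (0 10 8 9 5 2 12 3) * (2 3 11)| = 12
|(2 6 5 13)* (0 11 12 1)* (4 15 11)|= 12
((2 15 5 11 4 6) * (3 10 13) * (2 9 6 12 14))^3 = (2 11 14 5 12 15 4)(6 9)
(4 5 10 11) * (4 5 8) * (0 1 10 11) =(0 1 10)(4 8)(5 11) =[1, 10, 2, 3, 8, 11, 6, 7, 4, 9, 0, 5]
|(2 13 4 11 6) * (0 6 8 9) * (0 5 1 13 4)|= 10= |(0 6 2 4 11 8 9 5 1 13)|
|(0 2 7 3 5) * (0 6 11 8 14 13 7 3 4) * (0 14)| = 28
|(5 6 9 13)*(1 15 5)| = |(1 15 5 6 9 13)| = 6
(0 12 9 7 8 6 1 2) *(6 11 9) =[12, 2, 0, 3, 4, 5, 1, 8, 11, 7, 10, 9, 6] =(0 12 6 1 2)(7 8 11 9)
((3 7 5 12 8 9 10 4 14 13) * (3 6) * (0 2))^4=(3 8 14 7 9 13 5 10 6 12 4)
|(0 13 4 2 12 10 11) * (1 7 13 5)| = 10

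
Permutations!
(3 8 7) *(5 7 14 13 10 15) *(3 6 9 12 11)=(3 8 14 13 10 15 5 7 6 9 12 11)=[0, 1, 2, 8, 4, 7, 9, 6, 14, 12, 15, 3, 11, 10, 13, 5]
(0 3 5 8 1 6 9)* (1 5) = (0 3 1 6 9)(5 8) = [3, 6, 2, 1, 4, 8, 9, 7, 5, 0]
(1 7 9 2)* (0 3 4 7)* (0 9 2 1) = (0 3 4 7 2)(1 9) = [3, 9, 0, 4, 7, 5, 6, 2, 8, 1]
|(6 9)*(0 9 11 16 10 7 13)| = 8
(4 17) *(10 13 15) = [0, 1, 2, 3, 17, 5, 6, 7, 8, 9, 13, 11, 12, 15, 14, 10, 16, 4] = (4 17)(10 13 15)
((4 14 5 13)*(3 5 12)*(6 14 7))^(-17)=((3 5 13 4 7 6 14 12))^(-17)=(3 12 14 6 7 4 13 5)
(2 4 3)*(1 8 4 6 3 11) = (1 8 4 11)(2 6 3) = [0, 8, 6, 2, 11, 5, 3, 7, 4, 9, 10, 1]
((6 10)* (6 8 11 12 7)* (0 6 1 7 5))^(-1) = (0 5 12 11 8 10 6)(1 7)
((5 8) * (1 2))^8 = ((1 2)(5 8))^8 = (8)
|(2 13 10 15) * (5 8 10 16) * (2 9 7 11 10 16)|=30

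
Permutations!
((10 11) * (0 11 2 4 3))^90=(11)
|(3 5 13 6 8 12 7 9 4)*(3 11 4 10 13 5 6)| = |(3 6 8 12 7 9 10 13)(4 11)| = 8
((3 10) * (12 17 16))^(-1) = ((3 10)(12 17 16))^(-1) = (3 10)(12 16 17)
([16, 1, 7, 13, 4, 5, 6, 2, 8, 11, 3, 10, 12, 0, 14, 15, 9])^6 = (0 13 3 10 11 9 16)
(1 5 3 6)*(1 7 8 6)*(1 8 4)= [0, 5, 2, 8, 1, 3, 7, 4, 6]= (1 5 3 8 6 7 4)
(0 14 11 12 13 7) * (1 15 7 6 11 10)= (0 14 10 1 15 7)(6 11 12 13)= [14, 15, 2, 3, 4, 5, 11, 0, 8, 9, 1, 12, 13, 6, 10, 7]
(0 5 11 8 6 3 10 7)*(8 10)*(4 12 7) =(0 5 11 10 4 12 7)(3 8 6) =[5, 1, 2, 8, 12, 11, 3, 0, 6, 9, 4, 10, 7]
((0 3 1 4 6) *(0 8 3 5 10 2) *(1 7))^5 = (0 5 10 2)(1 7 3 8 6 4)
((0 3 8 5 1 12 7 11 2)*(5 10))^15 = ((0 3 8 10 5 1 12 7 11 2))^15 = (0 1)(2 5)(3 12)(7 8)(10 11)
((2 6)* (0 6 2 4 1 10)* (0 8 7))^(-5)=((0 6 4 1 10 8 7))^(-5)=(0 4 10 7 6 1 8)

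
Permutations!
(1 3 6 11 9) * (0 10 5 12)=(0 10 5 12)(1 3 6 11 9)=[10, 3, 2, 6, 4, 12, 11, 7, 8, 1, 5, 9, 0]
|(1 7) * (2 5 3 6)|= 4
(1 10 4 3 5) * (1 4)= (1 10)(3 5 4)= [0, 10, 2, 5, 3, 4, 6, 7, 8, 9, 1]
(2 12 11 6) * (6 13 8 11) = (2 12 6)(8 11 13) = [0, 1, 12, 3, 4, 5, 2, 7, 11, 9, 10, 13, 6, 8]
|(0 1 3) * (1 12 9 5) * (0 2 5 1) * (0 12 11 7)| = |(0 11 7)(1 3 2 5 12 9)| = 6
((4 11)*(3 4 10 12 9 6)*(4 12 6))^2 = (3 9 11 6 12 4 10)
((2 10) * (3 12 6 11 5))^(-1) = (2 10)(3 5 11 6 12)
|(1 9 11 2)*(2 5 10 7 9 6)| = 15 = |(1 6 2)(5 10 7 9 11)|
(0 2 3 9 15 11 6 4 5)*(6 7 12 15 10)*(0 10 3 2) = (3 9)(4 5 10 6)(7 12 15 11) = [0, 1, 2, 9, 5, 10, 4, 12, 8, 3, 6, 7, 15, 13, 14, 11]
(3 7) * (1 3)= (1 3 7)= [0, 3, 2, 7, 4, 5, 6, 1]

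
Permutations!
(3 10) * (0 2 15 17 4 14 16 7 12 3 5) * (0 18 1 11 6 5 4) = (0 2 15 17)(1 11 6 5 18)(3 10 4 14 16 7 12) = [2, 11, 15, 10, 14, 18, 5, 12, 8, 9, 4, 6, 3, 13, 16, 17, 7, 0, 1]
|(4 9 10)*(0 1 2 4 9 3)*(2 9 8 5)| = 9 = |(0 1 9 10 8 5 2 4 3)|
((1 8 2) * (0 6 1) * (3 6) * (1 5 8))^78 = (8)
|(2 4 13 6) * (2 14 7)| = |(2 4 13 6 14 7)| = 6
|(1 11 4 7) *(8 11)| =|(1 8 11 4 7)| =5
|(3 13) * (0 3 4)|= |(0 3 13 4)|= 4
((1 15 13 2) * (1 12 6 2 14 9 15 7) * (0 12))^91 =((0 12 6 2)(1 7)(9 15 13 14))^91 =(0 2 6 12)(1 7)(9 14 13 15)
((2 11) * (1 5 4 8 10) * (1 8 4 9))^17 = ((1 5 9)(2 11)(8 10))^17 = (1 9 5)(2 11)(8 10)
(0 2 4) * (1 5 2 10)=[10, 5, 4, 3, 0, 2, 6, 7, 8, 9, 1]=(0 10 1 5 2 4)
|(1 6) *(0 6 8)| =|(0 6 1 8)| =4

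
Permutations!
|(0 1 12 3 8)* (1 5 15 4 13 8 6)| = 12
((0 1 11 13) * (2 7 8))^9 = ((0 1 11 13)(2 7 8))^9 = (0 1 11 13)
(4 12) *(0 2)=[2, 1, 0, 3, 12, 5, 6, 7, 8, 9, 10, 11, 4]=(0 2)(4 12)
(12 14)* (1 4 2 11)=(1 4 2 11)(12 14)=[0, 4, 11, 3, 2, 5, 6, 7, 8, 9, 10, 1, 14, 13, 12]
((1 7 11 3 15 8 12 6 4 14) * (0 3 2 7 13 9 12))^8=(15)(1 13 9 12 6 4 14)(2 11 7)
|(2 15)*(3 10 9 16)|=|(2 15)(3 10 9 16)|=4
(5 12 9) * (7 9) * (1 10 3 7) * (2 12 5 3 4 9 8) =(1 10 4 9 3 7 8 2 12) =[0, 10, 12, 7, 9, 5, 6, 8, 2, 3, 4, 11, 1]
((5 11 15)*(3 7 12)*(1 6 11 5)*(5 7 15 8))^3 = (1 8 12)(3 6 5)(7 15 11)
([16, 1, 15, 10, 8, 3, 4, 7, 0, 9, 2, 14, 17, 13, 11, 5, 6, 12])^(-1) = [8, 1, 10, 5, 6, 15, 16, 7, 4, 9, 3, 14, 17, 13, 11, 2, 0, 12]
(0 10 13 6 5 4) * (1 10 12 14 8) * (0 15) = (0 12 14 8 1 10 13 6 5 4 15) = [12, 10, 2, 3, 15, 4, 5, 7, 1, 9, 13, 11, 14, 6, 8, 0]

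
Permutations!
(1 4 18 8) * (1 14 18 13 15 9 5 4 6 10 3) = (1 6 10 3)(4 13 15 9 5)(8 14 18) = [0, 6, 2, 1, 13, 4, 10, 7, 14, 5, 3, 11, 12, 15, 18, 9, 16, 17, 8]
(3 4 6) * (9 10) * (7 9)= [0, 1, 2, 4, 6, 5, 3, 9, 8, 10, 7]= (3 4 6)(7 9 10)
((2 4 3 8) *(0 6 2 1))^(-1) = (0 1 8 3 4 2 6)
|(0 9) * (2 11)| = |(0 9)(2 11)| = 2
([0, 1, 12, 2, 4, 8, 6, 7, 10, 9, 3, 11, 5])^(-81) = [0, 1, 8, 5, 4, 3, 6, 7, 2, 9, 12, 11, 10]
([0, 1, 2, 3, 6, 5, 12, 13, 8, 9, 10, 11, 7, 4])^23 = [0, 1, 2, 3, 7, 5, 13, 6, 8, 9, 10, 11, 4, 12]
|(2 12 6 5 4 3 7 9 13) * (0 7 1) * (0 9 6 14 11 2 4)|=20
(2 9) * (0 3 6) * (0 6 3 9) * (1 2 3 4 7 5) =(0 9 3 4 7 5 1 2) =[9, 2, 0, 4, 7, 1, 6, 5, 8, 3]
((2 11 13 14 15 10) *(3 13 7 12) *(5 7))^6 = ((2 11 5 7 12 3 13 14 15 10))^6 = (2 13 5 15 12)(3 11 14 7 10)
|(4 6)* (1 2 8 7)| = 4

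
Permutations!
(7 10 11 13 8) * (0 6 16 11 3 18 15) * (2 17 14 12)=(0 6 16 11 13 8 7 10 3 18 15)(2 17 14 12)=[6, 1, 17, 18, 4, 5, 16, 10, 7, 9, 3, 13, 2, 8, 12, 0, 11, 14, 15]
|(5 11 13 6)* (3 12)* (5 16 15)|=|(3 12)(5 11 13 6 16 15)|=6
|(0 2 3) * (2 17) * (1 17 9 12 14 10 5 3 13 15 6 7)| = |(0 9 12 14 10 5 3)(1 17 2 13 15 6 7)| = 7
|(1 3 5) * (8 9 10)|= 3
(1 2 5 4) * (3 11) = (1 2 5 4)(3 11) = [0, 2, 5, 11, 1, 4, 6, 7, 8, 9, 10, 3]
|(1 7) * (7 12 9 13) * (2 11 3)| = 15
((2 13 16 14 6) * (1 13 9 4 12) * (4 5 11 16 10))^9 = (1 12 4 10 13)(2 5 16 6 9 11 14)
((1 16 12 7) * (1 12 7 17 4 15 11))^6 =((1 16 7 12 17 4 15 11))^6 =(1 15 17 7)(4 12 16 11)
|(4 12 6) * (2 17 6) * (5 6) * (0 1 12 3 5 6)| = 9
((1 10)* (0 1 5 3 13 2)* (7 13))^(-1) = (0 2 13 7 3 5 10 1)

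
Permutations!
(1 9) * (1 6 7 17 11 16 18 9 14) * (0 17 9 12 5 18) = (0 17 11 16)(1 14)(5 18 12)(6 7 9) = [17, 14, 2, 3, 4, 18, 7, 9, 8, 6, 10, 16, 5, 13, 1, 15, 0, 11, 12]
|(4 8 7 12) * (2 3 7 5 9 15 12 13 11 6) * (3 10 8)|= |(2 10 8 5 9 15 12 4 3 7 13 11 6)|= 13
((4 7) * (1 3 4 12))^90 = ((1 3 4 7 12))^90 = (12)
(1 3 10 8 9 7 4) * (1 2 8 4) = (1 3 10 4 2 8 9 7) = [0, 3, 8, 10, 2, 5, 6, 1, 9, 7, 4]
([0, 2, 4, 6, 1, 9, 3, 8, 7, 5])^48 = (9)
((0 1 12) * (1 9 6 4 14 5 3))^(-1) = ((0 9 6 4 14 5 3 1 12))^(-1) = (0 12 1 3 5 14 4 6 9)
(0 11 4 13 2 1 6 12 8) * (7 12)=(0 11 4 13 2 1 6 7 12 8)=[11, 6, 1, 3, 13, 5, 7, 12, 0, 9, 10, 4, 8, 2]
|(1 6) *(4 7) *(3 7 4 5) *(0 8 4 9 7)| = 14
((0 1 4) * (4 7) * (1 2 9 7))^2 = (0 9 4 2 7)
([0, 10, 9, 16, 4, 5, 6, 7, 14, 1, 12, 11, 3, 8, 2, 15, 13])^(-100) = (16)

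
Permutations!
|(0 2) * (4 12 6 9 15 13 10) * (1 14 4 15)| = |(0 2)(1 14 4 12 6 9)(10 15 13)| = 6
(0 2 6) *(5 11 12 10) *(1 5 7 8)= (0 2 6)(1 5 11 12 10 7 8)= [2, 5, 6, 3, 4, 11, 0, 8, 1, 9, 7, 12, 10]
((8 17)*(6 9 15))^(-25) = ((6 9 15)(8 17))^(-25) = (6 15 9)(8 17)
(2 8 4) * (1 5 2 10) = [0, 5, 8, 3, 10, 2, 6, 7, 4, 9, 1] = (1 5 2 8 4 10)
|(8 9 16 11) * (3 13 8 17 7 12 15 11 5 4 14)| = |(3 13 8 9 16 5 4 14)(7 12 15 11 17)| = 40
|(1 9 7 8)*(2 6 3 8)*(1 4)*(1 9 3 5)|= |(1 3 8 4 9 7 2 6 5)|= 9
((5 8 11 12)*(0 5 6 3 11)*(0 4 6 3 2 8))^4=(3 11 12)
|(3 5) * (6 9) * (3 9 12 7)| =|(3 5 9 6 12 7)| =6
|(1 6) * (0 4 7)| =|(0 4 7)(1 6)| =6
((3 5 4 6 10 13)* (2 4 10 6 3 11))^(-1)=(2 11 13 10 5 3 4)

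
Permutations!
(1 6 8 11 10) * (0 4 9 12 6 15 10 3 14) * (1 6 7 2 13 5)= (0 4 9 12 7 2 13 5 1 15 10 6 8 11 3 14)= [4, 15, 13, 14, 9, 1, 8, 2, 11, 12, 6, 3, 7, 5, 0, 10]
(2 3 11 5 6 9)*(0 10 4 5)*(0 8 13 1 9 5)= (0 10 4)(1 9 2 3 11 8 13)(5 6)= [10, 9, 3, 11, 0, 6, 5, 7, 13, 2, 4, 8, 12, 1]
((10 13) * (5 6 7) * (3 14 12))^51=((3 14 12)(5 6 7)(10 13))^51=(14)(10 13)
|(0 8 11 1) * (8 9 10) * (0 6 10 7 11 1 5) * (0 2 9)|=20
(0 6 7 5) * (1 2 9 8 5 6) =(0 1 2 9 8 5)(6 7) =[1, 2, 9, 3, 4, 0, 7, 6, 5, 8]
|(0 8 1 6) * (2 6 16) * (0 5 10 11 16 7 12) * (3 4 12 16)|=13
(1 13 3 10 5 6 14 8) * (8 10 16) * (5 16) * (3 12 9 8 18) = (1 13 12 9 8)(3 5 6 14 10 16 18) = [0, 13, 2, 5, 4, 6, 14, 7, 1, 8, 16, 11, 9, 12, 10, 15, 18, 17, 3]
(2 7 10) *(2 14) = (2 7 10 14) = [0, 1, 7, 3, 4, 5, 6, 10, 8, 9, 14, 11, 12, 13, 2]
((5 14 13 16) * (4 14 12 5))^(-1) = ((4 14 13 16)(5 12))^(-1) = (4 16 13 14)(5 12)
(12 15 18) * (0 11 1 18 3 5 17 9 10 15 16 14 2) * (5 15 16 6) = (0 11 1 18 12 6 5 17 9 10 16 14 2)(3 15) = [11, 18, 0, 15, 4, 17, 5, 7, 8, 10, 16, 1, 6, 13, 2, 3, 14, 9, 12]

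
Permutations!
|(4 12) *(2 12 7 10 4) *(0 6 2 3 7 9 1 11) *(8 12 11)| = 8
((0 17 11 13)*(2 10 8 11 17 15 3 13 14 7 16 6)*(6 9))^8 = (17)(2 6 9 16 7 14 11 8 10)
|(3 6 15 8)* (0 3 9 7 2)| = |(0 3 6 15 8 9 7 2)| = 8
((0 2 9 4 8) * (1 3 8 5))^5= ((0 2 9 4 5 1 3 8))^5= (0 1 9 8 5 2 3 4)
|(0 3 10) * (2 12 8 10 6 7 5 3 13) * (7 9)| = 30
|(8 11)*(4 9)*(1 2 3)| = 6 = |(1 2 3)(4 9)(8 11)|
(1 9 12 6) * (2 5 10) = [0, 9, 5, 3, 4, 10, 1, 7, 8, 12, 2, 11, 6] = (1 9 12 6)(2 5 10)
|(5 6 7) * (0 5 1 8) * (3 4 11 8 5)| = 20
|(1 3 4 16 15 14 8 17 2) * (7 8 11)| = |(1 3 4 16 15 14 11 7 8 17 2)| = 11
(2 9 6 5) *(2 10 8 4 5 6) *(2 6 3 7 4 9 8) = (2 8 9 6 3 7 4 5 10) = [0, 1, 8, 7, 5, 10, 3, 4, 9, 6, 2]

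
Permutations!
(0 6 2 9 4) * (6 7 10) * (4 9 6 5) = (0 7 10 5 4)(2 6) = [7, 1, 6, 3, 0, 4, 2, 10, 8, 9, 5]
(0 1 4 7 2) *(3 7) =(0 1 4 3 7 2) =[1, 4, 0, 7, 3, 5, 6, 2]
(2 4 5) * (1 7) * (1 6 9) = (1 7 6 9)(2 4 5) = [0, 7, 4, 3, 5, 2, 9, 6, 8, 1]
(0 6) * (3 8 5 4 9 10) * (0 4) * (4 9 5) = (0 6 9 10 3 8 4 5) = [6, 1, 2, 8, 5, 0, 9, 7, 4, 10, 3]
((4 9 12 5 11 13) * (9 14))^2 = (4 9 5 13 14 12 11)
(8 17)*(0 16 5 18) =(0 16 5 18)(8 17) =[16, 1, 2, 3, 4, 18, 6, 7, 17, 9, 10, 11, 12, 13, 14, 15, 5, 8, 0]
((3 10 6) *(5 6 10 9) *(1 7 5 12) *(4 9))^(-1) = (1 12 9 4 3 6 5 7) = ((1 7 5 6 3 4 9 12))^(-1)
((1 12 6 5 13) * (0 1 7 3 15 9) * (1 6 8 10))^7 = (0 9 15 3 7 13 5 6)(1 10 8 12)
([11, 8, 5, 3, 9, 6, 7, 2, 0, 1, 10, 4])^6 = (11)(2 6)(5 7)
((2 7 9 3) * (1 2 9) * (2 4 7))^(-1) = (1 7 4)(3 9)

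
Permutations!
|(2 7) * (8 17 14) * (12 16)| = 6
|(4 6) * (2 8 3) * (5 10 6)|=12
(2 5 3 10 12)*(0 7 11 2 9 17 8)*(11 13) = (0 7 13 11 2 5 3 10 12 9 17 8) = [7, 1, 5, 10, 4, 3, 6, 13, 0, 17, 12, 2, 9, 11, 14, 15, 16, 8]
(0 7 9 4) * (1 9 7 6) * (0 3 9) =(0 6 1)(3 9 4) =[6, 0, 2, 9, 3, 5, 1, 7, 8, 4]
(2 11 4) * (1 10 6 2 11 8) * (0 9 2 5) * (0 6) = (0 9 2 8 1 10)(4 11)(5 6) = [9, 10, 8, 3, 11, 6, 5, 7, 1, 2, 0, 4]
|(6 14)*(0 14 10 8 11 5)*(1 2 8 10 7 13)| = 10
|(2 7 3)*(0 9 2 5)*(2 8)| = 7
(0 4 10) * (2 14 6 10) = (0 4 2 14 6 10) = [4, 1, 14, 3, 2, 5, 10, 7, 8, 9, 0, 11, 12, 13, 6]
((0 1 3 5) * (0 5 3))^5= ((5)(0 1))^5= (5)(0 1)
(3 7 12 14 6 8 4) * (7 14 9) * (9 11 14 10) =(3 10 9 7 12 11 14 6 8 4) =[0, 1, 2, 10, 3, 5, 8, 12, 4, 7, 9, 14, 11, 13, 6]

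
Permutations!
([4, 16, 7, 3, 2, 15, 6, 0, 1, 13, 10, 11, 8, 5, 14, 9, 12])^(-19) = (0 4 2 7)(1 16 12 8)(5 15 9 13)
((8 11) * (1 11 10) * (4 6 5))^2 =(1 8)(4 5 6)(10 11)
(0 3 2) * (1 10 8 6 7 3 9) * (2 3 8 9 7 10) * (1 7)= (0 1 2)(6 10 9 7 8)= [1, 2, 0, 3, 4, 5, 10, 8, 6, 7, 9]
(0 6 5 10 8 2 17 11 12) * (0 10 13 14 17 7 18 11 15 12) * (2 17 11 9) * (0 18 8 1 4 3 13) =[6, 4, 7, 13, 3, 0, 5, 8, 17, 2, 1, 18, 10, 14, 11, 12, 16, 15, 9] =(0 6 5)(1 4 3 13 14 11 18 9 2 7 8 17 15 12 10)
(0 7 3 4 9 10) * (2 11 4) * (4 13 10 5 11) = (0 7 3 2 4 9 5 11 13 10) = [7, 1, 4, 2, 9, 11, 6, 3, 8, 5, 0, 13, 12, 10]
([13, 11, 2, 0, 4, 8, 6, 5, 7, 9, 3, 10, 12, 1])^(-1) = [3, 13, 2, 10, 4, 7, 6, 8, 5, 9, 11, 1, 12, 0]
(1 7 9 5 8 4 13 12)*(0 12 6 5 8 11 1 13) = (0 12 13 6 5 11 1 7 9 8 4) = [12, 7, 2, 3, 0, 11, 5, 9, 4, 8, 10, 1, 13, 6]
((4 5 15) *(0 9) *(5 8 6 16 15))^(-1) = ((0 9)(4 8 6 16 15))^(-1) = (0 9)(4 15 16 6 8)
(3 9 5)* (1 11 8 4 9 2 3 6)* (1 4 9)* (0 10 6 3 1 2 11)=(0 10 6 4 2 1)(3 11 8 9 5)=[10, 0, 1, 11, 2, 3, 4, 7, 9, 5, 6, 8]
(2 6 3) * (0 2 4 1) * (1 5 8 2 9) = [9, 0, 6, 4, 5, 8, 3, 7, 2, 1] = (0 9 1)(2 6 3 4 5 8)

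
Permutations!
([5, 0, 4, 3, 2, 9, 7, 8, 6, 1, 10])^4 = [0, 1, 2, 3, 4, 5, 7, 8, 6, 9, 10]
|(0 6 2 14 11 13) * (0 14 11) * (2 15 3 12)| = 9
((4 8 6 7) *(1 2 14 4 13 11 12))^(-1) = ((1 2 14 4 8 6 7 13 11 12))^(-1) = (1 12 11 13 7 6 8 4 14 2)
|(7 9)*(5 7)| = |(5 7 9)| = 3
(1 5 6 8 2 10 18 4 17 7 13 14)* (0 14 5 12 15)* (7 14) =(0 7 13 5 6 8 2 10 18 4 17 14 1 12 15) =[7, 12, 10, 3, 17, 6, 8, 13, 2, 9, 18, 11, 15, 5, 1, 0, 16, 14, 4]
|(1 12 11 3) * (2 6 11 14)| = 7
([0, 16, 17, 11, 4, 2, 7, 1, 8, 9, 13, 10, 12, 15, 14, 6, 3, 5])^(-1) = (1 7 6 15 13 10 11 3 16)(2 5 17)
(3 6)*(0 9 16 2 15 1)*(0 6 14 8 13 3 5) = (0 9 16 2 15 1 6 5)(3 14 8 13) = [9, 6, 15, 14, 4, 0, 5, 7, 13, 16, 10, 11, 12, 3, 8, 1, 2]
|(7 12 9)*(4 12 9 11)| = 6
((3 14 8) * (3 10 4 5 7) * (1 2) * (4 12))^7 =(1 2)(3 7 5 4 12 10 8 14)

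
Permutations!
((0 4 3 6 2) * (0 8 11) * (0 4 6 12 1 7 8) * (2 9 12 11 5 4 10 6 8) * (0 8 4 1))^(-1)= ((0 4 3 11 10 6 9 12)(1 7 2 8 5))^(-1)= (0 12 9 6 10 11 3 4)(1 5 8 2 7)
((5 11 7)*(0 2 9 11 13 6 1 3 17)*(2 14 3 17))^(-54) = ((0 14 3 2 9 11 7 5 13 6 1 17))^(-54) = (0 7)(1 9)(2 6)(3 13)(5 14)(11 17)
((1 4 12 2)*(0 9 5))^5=((0 9 5)(1 4 12 2))^5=(0 5 9)(1 4 12 2)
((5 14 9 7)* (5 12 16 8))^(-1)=((5 14 9 7 12 16 8))^(-1)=(5 8 16 12 7 9 14)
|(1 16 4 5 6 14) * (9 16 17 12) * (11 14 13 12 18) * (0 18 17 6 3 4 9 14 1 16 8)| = |(0 18 11 1 6 13 12 14 16 9 8)(3 4 5)| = 33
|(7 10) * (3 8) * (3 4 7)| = 5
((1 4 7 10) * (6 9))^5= (1 4 7 10)(6 9)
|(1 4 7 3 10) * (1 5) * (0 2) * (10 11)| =14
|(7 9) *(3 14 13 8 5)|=10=|(3 14 13 8 5)(7 9)|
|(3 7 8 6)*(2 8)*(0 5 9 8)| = |(0 5 9 8 6 3 7 2)| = 8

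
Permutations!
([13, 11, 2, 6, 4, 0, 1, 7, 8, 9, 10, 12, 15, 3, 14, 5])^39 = (0 6 12)(1 15 13)(3 11 5)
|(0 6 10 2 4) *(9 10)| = 6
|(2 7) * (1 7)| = 3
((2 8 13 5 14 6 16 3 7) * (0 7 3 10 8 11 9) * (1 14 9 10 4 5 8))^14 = (0 2 10 14 16 5)(1 6 4 9 7 11)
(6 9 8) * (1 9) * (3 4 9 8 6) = [0, 8, 2, 4, 9, 5, 1, 7, 3, 6] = (1 8 3 4 9 6)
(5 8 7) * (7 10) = [0, 1, 2, 3, 4, 8, 6, 5, 10, 9, 7] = (5 8 10 7)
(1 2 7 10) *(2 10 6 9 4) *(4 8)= (1 10)(2 7 6 9 8 4)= [0, 10, 7, 3, 2, 5, 9, 6, 4, 8, 1]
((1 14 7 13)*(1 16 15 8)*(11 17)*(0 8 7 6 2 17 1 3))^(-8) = ((0 8 3)(1 14 6 2 17 11)(7 13 16 15))^(-8) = (0 8 3)(1 17 6)(2 14 11)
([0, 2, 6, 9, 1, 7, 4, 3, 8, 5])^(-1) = [0, 4, 1, 7, 6, 9, 2, 5, 8, 3]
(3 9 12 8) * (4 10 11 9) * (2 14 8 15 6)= [0, 1, 14, 4, 10, 5, 2, 7, 3, 12, 11, 9, 15, 13, 8, 6]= (2 14 8 3 4 10 11 9 12 15 6)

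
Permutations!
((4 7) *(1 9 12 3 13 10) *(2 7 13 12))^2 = (1 2 4 10 9 7 13)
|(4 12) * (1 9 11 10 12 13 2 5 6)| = 10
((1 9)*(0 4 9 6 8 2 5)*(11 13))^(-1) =(0 5 2 8 6 1 9 4)(11 13)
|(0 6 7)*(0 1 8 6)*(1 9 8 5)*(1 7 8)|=4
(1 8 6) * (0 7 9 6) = (0 7 9 6 1 8) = [7, 8, 2, 3, 4, 5, 1, 9, 0, 6]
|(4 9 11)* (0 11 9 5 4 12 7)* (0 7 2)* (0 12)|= |(0 11)(2 12)(4 5)|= 2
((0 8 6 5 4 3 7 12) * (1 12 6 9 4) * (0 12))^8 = (12)(0 1 5 6 7 3 4 9 8)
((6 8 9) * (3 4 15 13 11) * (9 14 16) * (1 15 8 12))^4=((1 15 13 11 3 4 8 14 16 9 6 12))^4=(1 3 16)(4 9 15)(6 13 8)(11 14 12)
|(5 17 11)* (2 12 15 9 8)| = 15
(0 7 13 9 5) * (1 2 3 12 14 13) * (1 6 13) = [7, 2, 3, 12, 4, 0, 13, 6, 8, 5, 10, 11, 14, 9, 1] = (0 7 6 13 9 5)(1 2 3 12 14)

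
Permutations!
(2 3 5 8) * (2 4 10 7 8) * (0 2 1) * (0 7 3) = [2, 7, 0, 5, 10, 1, 6, 8, 4, 9, 3] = (0 2)(1 7 8 4 10 3 5)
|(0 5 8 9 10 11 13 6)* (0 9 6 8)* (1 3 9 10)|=|(0 5)(1 3 9)(6 10 11 13 8)|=30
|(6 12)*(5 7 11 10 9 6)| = |(5 7 11 10 9 6 12)| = 7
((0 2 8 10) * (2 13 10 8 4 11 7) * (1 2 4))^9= ((0 13 10)(1 2)(4 11 7))^9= (13)(1 2)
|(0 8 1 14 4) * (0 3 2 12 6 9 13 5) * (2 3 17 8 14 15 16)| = 14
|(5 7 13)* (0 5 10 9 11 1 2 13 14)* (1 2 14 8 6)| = |(0 5 7 8 6 1 14)(2 13 10 9 11)| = 35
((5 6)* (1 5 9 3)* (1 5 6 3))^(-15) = (9)(3 5)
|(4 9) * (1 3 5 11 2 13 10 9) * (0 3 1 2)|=|(0 3 5 11)(2 13 10 9 4)|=20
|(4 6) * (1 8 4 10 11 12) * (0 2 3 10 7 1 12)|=|(12)(0 2 3 10 11)(1 8 4 6 7)|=5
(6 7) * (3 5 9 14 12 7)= (3 5 9 14 12 7 6)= [0, 1, 2, 5, 4, 9, 3, 6, 8, 14, 10, 11, 7, 13, 12]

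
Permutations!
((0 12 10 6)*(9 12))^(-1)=(0 6 10 12 9)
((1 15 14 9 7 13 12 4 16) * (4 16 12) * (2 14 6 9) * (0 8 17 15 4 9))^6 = (0 8 17 15 6)(1 12)(4 16)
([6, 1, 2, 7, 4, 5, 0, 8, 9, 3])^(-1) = (0 6)(3 9 8 7)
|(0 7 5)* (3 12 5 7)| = |(0 3 12 5)| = 4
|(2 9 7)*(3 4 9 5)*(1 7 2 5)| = 7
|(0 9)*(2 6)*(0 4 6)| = |(0 9 4 6 2)| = 5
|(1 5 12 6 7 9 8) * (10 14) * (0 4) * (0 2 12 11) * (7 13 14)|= |(0 4 2 12 6 13 14 10 7 9 8 1 5 11)|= 14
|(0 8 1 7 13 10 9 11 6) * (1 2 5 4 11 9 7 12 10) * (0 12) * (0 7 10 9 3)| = 30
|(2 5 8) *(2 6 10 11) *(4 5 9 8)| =|(2 9 8 6 10 11)(4 5)| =6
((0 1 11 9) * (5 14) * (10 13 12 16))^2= ((0 1 11 9)(5 14)(10 13 12 16))^2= (0 11)(1 9)(10 12)(13 16)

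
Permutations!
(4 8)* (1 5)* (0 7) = (0 7)(1 5)(4 8) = [7, 5, 2, 3, 8, 1, 6, 0, 4]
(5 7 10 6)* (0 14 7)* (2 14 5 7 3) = (0 5)(2 14 3)(6 7 10) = [5, 1, 14, 2, 4, 0, 7, 10, 8, 9, 6, 11, 12, 13, 3]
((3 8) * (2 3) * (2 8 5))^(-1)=(8)(2 5 3)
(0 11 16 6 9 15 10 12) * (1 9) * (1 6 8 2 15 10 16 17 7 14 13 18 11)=[1, 9, 15, 3, 4, 5, 6, 14, 2, 10, 12, 17, 0, 18, 13, 16, 8, 7, 11]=(0 1 9 10 12)(2 15 16 8)(7 14 13 18 11 17)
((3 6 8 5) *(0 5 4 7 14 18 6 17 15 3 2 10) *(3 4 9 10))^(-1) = (0 10 9 8 6 18 14 7 4 15 17 3 2 5)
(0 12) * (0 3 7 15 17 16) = (0 12 3 7 15 17 16) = [12, 1, 2, 7, 4, 5, 6, 15, 8, 9, 10, 11, 3, 13, 14, 17, 0, 16]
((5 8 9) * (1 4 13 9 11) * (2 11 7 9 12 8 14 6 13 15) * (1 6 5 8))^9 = ((1 4 15 2 11 6 13 12)(5 14)(7 9 8))^9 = (1 4 15 2 11 6 13 12)(5 14)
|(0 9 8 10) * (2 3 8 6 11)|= 8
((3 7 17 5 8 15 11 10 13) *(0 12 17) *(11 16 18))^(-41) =(0 3 10 18 15 5 12 7 13 11 16 8 17)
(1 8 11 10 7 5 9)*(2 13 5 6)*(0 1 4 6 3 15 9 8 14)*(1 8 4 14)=(0 8 11 10 7 3 15 9 14)(2 13 5 4 6)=[8, 1, 13, 15, 6, 4, 2, 3, 11, 14, 7, 10, 12, 5, 0, 9]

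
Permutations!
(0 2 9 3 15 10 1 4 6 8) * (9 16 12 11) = [2, 4, 16, 15, 6, 5, 8, 7, 0, 3, 1, 9, 11, 13, 14, 10, 12] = (0 2 16 12 11 9 3 15 10 1 4 6 8)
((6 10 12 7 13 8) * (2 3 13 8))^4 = ((2 3 13)(6 10 12 7 8))^4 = (2 3 13)(6 8 7 12 10)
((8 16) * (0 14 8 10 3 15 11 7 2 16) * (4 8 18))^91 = (0 14 18 4 8) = ((0 14 18 4 8)(2 16 10 3 15 11 7))^91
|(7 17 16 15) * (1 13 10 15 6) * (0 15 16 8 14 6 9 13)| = |(0 15 7 17 8 14 6 1)(9 13 10 16)| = 8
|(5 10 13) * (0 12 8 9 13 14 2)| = |(0 12 8 9 13 5 10 14 2)| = 9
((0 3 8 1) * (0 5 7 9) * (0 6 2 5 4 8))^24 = ((0 3)(1 4 8)(2 5 7 9 6))^24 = (2 6 9 7 5)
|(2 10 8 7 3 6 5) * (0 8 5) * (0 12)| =6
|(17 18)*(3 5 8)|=6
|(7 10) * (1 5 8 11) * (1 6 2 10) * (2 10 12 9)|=|(1 5 8 11 6 10 7)(2 12 9)|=21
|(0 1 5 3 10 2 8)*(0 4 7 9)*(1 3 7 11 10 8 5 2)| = |(0 3 8 4 11 10 1 2 5 7 9)| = 11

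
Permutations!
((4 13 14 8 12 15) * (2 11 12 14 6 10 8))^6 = ((2 11 12 15 4 13 6 10 8 14))^6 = (2 6 12 8 4)(10 15 14 13 11)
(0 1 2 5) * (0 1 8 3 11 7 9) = (0 8 3 11 7 9)(1 2 5) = [8, 2, 5, 11, 4, 1, 6, 9, 3, 0, 10, 7]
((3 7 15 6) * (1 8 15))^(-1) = (1 7 3 6 15 8)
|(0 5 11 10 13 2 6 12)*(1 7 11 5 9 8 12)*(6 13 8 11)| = |(0 9 11 10 8 12)(1 7 6)(2 13)| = 6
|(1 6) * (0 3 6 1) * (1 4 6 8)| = |(0 3 8 1 4 6)| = 6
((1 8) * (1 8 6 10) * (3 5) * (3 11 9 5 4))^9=((1 6 10)(3 4)(5 11 9))^9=(11)(3 4)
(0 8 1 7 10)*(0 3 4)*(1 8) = (0 1 7 10 3 4) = [1, 7, 2, 4, 0, 5, 6, 10, 8, 9, 3]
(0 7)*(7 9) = (0 9 7) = [9, 1, 2, 3, 4, 5, 6, 0, 8, 7]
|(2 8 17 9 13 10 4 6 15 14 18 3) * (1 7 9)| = 14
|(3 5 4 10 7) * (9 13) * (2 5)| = 6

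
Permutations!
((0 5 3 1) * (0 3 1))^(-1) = (0 3 1 5)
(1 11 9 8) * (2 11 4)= (1 4 2 11 9 8)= [0, 4, 11, 3, 2, 5, 6, 7, 1, 8, 10, 9]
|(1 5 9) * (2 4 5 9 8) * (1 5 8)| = 3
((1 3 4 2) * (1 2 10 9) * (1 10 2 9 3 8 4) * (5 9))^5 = (1 9 4 3 5 8 10 2)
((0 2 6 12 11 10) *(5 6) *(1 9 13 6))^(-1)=(0 10 11 12 6 13 9 1 5 2)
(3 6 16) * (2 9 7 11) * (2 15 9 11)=(2 11 15 9 7)(3 6 16)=[0, 1, 11, 6, 4, 5, 16, 2, 8, 7, 10, 15, 12, 13, 14, 9, 3]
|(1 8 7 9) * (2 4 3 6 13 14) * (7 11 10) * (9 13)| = 12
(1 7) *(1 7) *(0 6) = (7)(0 6) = [6, 1, 2, 3, 4, 5, 0, 7]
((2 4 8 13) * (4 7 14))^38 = ((2 7 14 4 8 13))^38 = (2 14 8)(4 13 7)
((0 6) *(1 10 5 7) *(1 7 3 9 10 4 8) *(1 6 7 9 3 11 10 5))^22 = (0 9 11 1 8)(4 6 7 5 10)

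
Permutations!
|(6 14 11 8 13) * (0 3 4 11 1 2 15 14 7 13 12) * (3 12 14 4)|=42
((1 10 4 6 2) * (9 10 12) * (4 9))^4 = (1 2 6 4 12)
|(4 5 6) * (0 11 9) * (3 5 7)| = 15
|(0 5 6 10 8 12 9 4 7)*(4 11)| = |(0 5 6 10 8 12 9 11 4 7)| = 10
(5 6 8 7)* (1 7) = (1 7 5 6 8) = [0, 7, 2, 3, 4, 6, 8, 5, 1]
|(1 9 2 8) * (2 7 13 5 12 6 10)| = 10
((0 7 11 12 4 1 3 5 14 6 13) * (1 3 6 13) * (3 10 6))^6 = (0 6)(1 7)(3 11)(4 14)(5 12)(10 13)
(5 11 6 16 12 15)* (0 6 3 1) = (0 6 16 12 15 5 11 3 1) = [6, 0, 2, 1, 4, 11, 16, 7, 8, 9, 10, 3, 15, 13, 14, 5, 12]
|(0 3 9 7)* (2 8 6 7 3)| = |(0 2 8 6 7)(3 9)| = 10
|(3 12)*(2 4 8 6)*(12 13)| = |(2 4 8 6)(3 13 12)| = 12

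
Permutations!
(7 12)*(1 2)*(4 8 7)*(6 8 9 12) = (1 2)(4 9 12)(6 8 7) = [0, 2, 1, 3, 9, 5, 8, 6, 7, 12, 10, 11, 4]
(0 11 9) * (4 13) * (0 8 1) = (0 11 9 8 1)(4 13) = [11, 0, 2, 3, 13, 5, 6, 7, 1, 8, 10, 9, 12, 4]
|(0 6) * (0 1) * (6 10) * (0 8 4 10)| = |(1 8 4 10 6)| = 5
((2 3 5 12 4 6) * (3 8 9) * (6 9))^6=(3 5 12 4 9)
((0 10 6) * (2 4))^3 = ((0 10 6)(2 4))^3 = (10)(2 4)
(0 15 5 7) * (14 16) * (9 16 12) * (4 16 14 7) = (0 15 5 4 16 7)(9 14 12) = [15, 1, 2, 3, 16, 4, 6, 0, 8, 14, 10, 11, 9, 13, 12, 5, 7]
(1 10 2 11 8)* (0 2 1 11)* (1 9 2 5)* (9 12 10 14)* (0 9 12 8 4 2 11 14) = (0 5 1)(2 9 11 4)(8 14 12 10) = [5, 0, 9, 3, 2, 1, 6, 7, 14, 11, 8, 4, 10, 13, 12]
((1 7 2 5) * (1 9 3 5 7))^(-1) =((2 7)(3 5 9))^(-1) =(2 7)(3 9 5)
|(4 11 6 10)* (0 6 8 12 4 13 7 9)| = 12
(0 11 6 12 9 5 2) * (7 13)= (0 11 6 12 9 5 2)(7 13)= [11, 1, 0, 3, 4, 2, 12, 13, 8, 5, 10, 6, 9, 7]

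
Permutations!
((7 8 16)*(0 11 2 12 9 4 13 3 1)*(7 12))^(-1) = ((0 11 2 7 8 16 12 9 4 13 3 1))^(-1) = (0 1 3 13 4 9 12 16 8 7 2 11)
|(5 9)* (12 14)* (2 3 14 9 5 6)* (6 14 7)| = |(2 3 7 6)(9 14 12)| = 12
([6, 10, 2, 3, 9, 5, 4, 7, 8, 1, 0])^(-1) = (0 10 1 9 4 6)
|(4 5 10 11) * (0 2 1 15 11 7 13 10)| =|(0 2 1 15 11 4 5)(7 13 10)| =21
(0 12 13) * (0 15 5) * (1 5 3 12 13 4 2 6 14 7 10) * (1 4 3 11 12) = (0 13 15 11 12 3 1 5)(2 6 14 7 10 4) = [13, 5, 6, 1, 2, 0, 14, 10, 8, 9, 4, 12, 3, 15, 7, 11]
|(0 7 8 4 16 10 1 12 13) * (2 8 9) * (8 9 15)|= |(0 7 15 8 4 16 10 1 12 13)(2 9)|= 10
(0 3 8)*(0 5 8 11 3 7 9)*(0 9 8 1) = [7, 0, 2, 11, 4, 1, 6, 8, 5, 9, 10, 3] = (0 7 8 5 1)(3 11)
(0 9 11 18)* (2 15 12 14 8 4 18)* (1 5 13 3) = (0 9 11 2 15 12 14 8 4 18)(1 5 13 3) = [9, 5, 15, 1, 18, 13, 6, 7, 4, 11, 10, 2, 14, 3, 8, 12, 16, 17, 0]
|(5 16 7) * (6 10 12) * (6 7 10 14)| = |(5 16 10 12 7)(6 14)| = 10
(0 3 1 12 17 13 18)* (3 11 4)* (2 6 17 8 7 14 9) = [11, 12, 6, 1, 3, 5, 17, 14, 7, 2, 10, 4, 8, 18, 9, 15, 16, 13, 0] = (0 11 4 3 1 12 8 7 14 9 2 6 17 13 18)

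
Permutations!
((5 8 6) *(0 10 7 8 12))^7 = (12)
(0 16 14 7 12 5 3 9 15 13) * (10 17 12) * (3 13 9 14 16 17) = (0 17 12 5 13)(3 14 7 10)(9 15) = [17, 1, 2, 14, 4, 13, 6, 10, 8, 15, 3, 11, 5, 0, 7, 9, 16, 12]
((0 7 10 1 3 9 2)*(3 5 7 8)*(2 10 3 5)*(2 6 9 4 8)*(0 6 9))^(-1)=((0 2 6)(1 9 10)(3 4 8 5 7))^(-1)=(0 6 2)(1 10 9)(3 7 5 8 4)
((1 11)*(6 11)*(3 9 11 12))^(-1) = ((1 6 12 3 9 11))^(-1) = (1 11 9 3 12 6)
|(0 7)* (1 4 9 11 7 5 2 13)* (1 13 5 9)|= |(13)(0 9 11 7)(1 4)(2 5)|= 4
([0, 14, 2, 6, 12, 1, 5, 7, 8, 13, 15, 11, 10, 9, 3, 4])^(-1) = [0, 5, 2, 14, 15, 6, 3, 7, 8, 13, 12, 11, 4, 9, 1, 10]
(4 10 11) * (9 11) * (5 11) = (4 10 9 5 11) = [0, 1, 2, 3, 10, 11, 6, 7, 8, 5, 9, 4]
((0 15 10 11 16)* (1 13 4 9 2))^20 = (16)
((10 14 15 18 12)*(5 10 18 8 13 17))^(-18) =((5 10 14 15 8 13 17)(12 18))^(-18) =(18)(5 15 17 14 13 10 8)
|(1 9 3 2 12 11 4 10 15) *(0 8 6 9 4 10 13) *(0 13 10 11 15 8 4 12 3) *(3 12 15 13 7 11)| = 6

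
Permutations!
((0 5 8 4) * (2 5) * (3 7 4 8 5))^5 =((8)(0 2 3 7 4))^5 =(8)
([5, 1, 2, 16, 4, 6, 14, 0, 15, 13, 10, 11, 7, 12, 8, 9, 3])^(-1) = (0 7 12 13 9 15 8 14 6 5)(3 16)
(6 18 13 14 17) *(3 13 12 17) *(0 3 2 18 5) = (0 3 13 14 2 18 12 17 6 5) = [3, 1, 18, 13, 4, 0, 5, 7, 8, 9, 10, 11, 17, 14, 2, 15, 16, 6, 12]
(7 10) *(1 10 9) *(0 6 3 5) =(0 6 3 5)(1 10 7 9) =[6, 10, 2, 5, 4, 0, 3, 9, 8, 1, 7]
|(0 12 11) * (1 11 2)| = |(0 12 2 1 11)| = 5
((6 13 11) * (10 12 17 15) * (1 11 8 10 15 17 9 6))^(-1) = (17)(1 11)(6 9 12 10 8 13)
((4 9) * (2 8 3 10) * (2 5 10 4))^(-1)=((2 8 3 4 9)(5 10))^(-1)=(2 9 4 3 8)(5 10)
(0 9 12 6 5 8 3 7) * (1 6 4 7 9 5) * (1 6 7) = [5, 7, 2, 9, 1, 8, 6, 0, 3, 12, 10, 11, 4] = (0 5 8 3 9 12 4 1 7)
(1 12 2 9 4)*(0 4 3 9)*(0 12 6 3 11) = [4, 6, 12, 9, 1, 5, 3, 7, 8, 11, 10, 0, 2] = (0 4 1 6 3 9 11)(2 12)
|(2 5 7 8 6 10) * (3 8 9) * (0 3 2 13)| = |(0 3 8 6 10 13)(2 5 7 9)| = 12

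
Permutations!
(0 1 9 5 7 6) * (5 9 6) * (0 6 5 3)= (9)(0 1 5 7 3)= [1, 5, 2, 0, 4, 7, 6, 3, 8, 9]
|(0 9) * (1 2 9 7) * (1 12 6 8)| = |(0 7 12 6 8 1 2 9)| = 8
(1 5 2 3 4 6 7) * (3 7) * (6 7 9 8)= (1 5 2 9 8 6 3 4 7)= [0, 5, 9, 4, 7, 2, 3, 1, 6, 8]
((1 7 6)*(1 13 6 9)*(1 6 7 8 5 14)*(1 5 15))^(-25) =(1 15 8)(5 14)(6 9 7 13)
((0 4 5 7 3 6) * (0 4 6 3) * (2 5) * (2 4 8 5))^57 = ((0 6 8 5 7))^57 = (0 8 7 6 5)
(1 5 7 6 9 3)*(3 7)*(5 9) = [0, 9, 2, 1, 4, 3, 5, 6, 8, 7] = (1 9 7 6 5 3)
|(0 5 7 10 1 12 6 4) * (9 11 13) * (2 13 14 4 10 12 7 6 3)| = |(0 5 6 10 1 7 12 3 2 13 9 11 14 4)| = 14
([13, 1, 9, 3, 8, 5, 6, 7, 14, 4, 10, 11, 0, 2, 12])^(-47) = [13, 1, 9, 3, 8, 5, 6, 7, 14, 4, 10, 11, 0, 2, 12]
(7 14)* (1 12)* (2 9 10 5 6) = (1 12)(2 9 10 5 6)(7 14) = [0, 12, 9, 3, 4, 6, 2, 14, 8, 10, 5, 11, 1, 13, 7]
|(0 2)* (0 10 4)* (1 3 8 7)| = |(0 2 10 4)(1 3 8 7)| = 4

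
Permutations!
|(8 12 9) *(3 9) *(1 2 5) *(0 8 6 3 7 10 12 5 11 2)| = 12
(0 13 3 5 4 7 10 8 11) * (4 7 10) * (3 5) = (0 13 5 7 4 10 8 11) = [13, 1, 2, 3, 10, 7, 6, 4, 11, 9, 8, 0, 12, 5]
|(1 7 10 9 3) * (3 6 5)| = 7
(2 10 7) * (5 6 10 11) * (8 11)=(2 8 11 5 6 10 7)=[0, 1, 8, 3, 4, 6, 10, 2, 11, 9, 7, 5]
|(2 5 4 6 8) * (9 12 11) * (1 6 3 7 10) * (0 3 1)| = |(0 3 7 10)(1 6 8 2 5 4)(9 12 11)| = 12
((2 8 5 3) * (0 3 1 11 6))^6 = (0 11 5 2)(1 8 3 6)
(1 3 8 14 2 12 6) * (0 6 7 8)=(0 6 1 3)(2 12 7 8 14)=[6, 3, 12, 0, 4, 5, 1, 8, 14, 9, 10, 11, 7, 13, 2]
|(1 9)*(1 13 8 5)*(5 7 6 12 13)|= |(1 9 5)(6 12 13 8 7)|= 15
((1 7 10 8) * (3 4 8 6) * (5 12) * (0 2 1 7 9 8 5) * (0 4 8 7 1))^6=((0 2)(1 9 7 10 6 3 8)(4 5 12))^6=(12)(1 8 3 6 10 7 9)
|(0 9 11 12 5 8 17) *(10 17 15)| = 9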